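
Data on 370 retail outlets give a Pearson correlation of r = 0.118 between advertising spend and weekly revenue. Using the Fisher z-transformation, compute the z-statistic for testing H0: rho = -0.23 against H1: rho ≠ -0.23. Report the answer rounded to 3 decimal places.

Fisher z: atanh(0.118) = 0.118552, atanh(-0.23) = -0.234189
z = (z_r − z_0)·√(n−3) = (0.118552 − (-0.234189))·√367 = 0.352741 · 19.157244 = 6.758

6.758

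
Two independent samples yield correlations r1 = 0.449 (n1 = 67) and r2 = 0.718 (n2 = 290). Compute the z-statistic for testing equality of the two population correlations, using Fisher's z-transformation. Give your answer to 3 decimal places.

Fisher z-transforms: z1 = atanh(0.449) = 0.483447, z2 = atanh(0.718) = 0.903505; difference d = -0.420058
Var(d) = 1/64 + 1/287 = 0.0156250 + 0.0034843 = 0.0191093
z = d/√Var(d) = -0.420058 / √0.0191093 = -0.420058 / 0.138236 = -3.039

-3.039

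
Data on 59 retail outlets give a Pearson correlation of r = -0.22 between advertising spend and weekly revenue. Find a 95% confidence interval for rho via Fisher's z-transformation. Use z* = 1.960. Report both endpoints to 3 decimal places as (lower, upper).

z_r = atanh(-0.22) = -0.223656;  SE = 1/√(n−3) = 1/√56 = 0.133631
z-limits: -0.223656 ± 1.960·0.133631 = -0.223656 ± 0.261917 = [-0.485573, 0.038261]
ρ-limits: (tanh -0.485573, tanh 0.038261) = (-0.451, 0.038)

(-0.451, 0.038)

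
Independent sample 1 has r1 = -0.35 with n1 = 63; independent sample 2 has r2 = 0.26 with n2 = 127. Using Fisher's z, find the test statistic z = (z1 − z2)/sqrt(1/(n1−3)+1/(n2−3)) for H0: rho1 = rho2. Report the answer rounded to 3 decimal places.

z1 = atanh(-0.35) = -0.365444,  z2 = atanh(0.26) = 0.266108
SE = √(1/(n1−3) + 1/(n2−3)) = √(1/60 + 1/124) = √(0.0166667 + 0.0080645) = √0.0247312 = 0.157262
z = (z1 − z2)/SE = (-0.365444 − 0.266108) / 0.157262 = -0.631552 / 0.157262 = -4.016

-4.016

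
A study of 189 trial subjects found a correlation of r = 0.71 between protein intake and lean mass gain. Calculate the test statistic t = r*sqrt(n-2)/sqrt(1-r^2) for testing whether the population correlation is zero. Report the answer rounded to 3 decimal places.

13.787

1 − r² = 1 − 0.5041 = 0.4959;  √(1−r²) = 0.704202
√(n−2) = √187 = 13.674794
t = r·√(n−2)/√(1−r²) = 0.71 · 13.674794 / 0.704202 = 13.787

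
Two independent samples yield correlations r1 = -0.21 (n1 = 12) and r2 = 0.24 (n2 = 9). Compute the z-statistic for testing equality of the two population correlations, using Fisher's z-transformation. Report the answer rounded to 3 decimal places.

-0.869

z1 = atanh(-0.21) = -0.213171,  z2 = atanh(0.24) = 0.244774
SE = √(1/(n1−3) + 1/(n2−3)) = √(1/9 + 1/6) = √(0.1111111 + 0.1666667) = √0.2777778 = 0.527046
z = (z1 − z2)/SE = (-0.213171 − 0.244774) / 0.527046 = -0.457945 / 0.527046 = -0.869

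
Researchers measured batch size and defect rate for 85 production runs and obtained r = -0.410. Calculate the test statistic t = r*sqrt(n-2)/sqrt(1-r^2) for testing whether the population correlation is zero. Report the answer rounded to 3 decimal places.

t = r·√(n−2) / √(1−r²) with r = -0.410, n = 85
  = -0.410·√83 / √(1 − 0.168100)
  = -0.410·9.110434 / 0.912086
  = -3.735278 / 0.912086 = -4.095

-4.095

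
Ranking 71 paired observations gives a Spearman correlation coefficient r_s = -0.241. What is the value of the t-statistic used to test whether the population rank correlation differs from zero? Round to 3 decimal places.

-2.063

t = r_s·√(n−2) / √(1−r_s²) with r_s = -0.241, n = 71
  = -0.241·√69 / √(1 − 0.058081)
  = -0.241·8.306624 / 0.970525
  = -2.001896 / 0.970525 = -2.063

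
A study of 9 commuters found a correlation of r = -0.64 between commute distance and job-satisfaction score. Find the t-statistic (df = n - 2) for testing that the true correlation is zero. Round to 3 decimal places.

-2.204

1 − r² = 1 − 0.4096 = 0.5904;  √(1−r²) = 0.768375
√(n−2) = √7 = 2.645751
t = r·√(n−2)/√(1−r²) = -0.64 · 2.645751 / 0.768375 = -2.204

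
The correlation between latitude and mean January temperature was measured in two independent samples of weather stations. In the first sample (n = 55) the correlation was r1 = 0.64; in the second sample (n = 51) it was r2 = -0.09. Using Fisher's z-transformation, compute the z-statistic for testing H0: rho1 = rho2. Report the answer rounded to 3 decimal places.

4.239

z1 = atanh(0.64) = 0.758174,  z2 = atanh(-0.09) = -0.090244
SE = √(1/(n1−3) + 1/(n2−3)) = √(1/52 + 1/48) = √(0.0192308 + 0.0208333) = √0.0400641 = 0.200160
z = (z1 − z2)/SE = (0.758174 − (-0.090244)) / 0.200160 = 0.848418 / 0.200160 = 4.239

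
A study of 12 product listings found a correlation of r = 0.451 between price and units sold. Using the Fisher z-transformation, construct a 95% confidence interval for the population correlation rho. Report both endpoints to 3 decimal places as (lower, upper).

(-0.166, 0.814)

Fisher z: z_r = atanh(r) = ½·ln((1+0.451)/(1−0.451)) = 0.485955
SE(z) = 1/√(n−3) = 1/√9 = 0.333333
95% ⇒ z* = 1.960; margin = 1.960·0.333333 = 0.653333
CI on z-scale: (-0.167378, 1.139288)
Back-transform: tanh(-0.167378) = -0.165832, tanh(1.139288) = 0.814174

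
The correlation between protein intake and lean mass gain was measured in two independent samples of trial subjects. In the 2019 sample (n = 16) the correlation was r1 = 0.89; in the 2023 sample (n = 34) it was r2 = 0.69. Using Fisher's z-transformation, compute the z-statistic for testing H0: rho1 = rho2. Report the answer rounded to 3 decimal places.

Fisher z-transforms: z1 = atanh(0.89) = 1.421926, z2 = atanh(0.69) = 0.847956; difference d = 0.573970
Var(d) = 1/13 + 1/31 = 0.0769231 + 0.0322581 = 0.1091812
z = d/√Var(d) = 0.573970 / √0.1091812 = 0.573970 / 0.330426 = 1.737

1.737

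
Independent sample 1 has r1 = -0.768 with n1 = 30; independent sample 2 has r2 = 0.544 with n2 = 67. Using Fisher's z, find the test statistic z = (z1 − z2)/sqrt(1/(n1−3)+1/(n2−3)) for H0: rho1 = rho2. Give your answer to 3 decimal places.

-7.082

Fisher z-transforms: z1 = atanh(-0.768) = -1.015433, z2 = atanh(0.544) = 0.609819; difference d = -1.625252
Var(d) = 1/27 + 1/64 = 0.0370370 + 0.0156250 = 0.0526620
z = d/√Var(d) = -1.625252 / √0.0526620 = -1.625252 / 0.229482 = -7.082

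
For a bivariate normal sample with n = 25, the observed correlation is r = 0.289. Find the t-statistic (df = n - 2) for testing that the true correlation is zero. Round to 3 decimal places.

t = r·√(n−2) / √(1−r²) with r = 0.289, n = 25
  = 0.289·√23 / √(1 − 0.083521)
  = 0.289·4.795832 / 0.957329
  = 1.385995 / 0.957329 = 1.448

1.448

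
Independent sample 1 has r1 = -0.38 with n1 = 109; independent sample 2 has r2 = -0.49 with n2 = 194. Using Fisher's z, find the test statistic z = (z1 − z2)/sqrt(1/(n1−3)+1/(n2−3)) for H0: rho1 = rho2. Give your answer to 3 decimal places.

Fisher z-transforms: z1 = atanh(-0.38) = -0.400060, z2 = atanh(-0.49) = -0.536060; difference d = 0.136000
Var(d) = 1/106 + 1/191 = 0.0094340 + 0.0052356 = 0.0146696
z = d/√Var(d) = 0.136000 / √0.0146696 = 0.136000 / 0.121118 = 1.123

1.123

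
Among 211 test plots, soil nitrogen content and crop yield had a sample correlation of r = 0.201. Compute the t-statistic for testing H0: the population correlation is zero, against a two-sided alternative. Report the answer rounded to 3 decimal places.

2.966

t = r·√(n−2) / √(1−r²) with r = 0.201, n = 211
  = 0.201·√209 / √(1 − 0.040401)
  = 0.201·14.456832 / 0.979591
  = 2.905823 / 0.979591 = 2.966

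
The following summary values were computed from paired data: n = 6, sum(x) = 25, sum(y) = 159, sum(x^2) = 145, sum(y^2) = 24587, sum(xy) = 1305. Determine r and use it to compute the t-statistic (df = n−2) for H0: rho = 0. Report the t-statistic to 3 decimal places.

Numerator: nΣxy − (Σx)(Σy) = 6·1305 − (25)(159) = 3855
Denominator: √[(nΣx²−(Σx)²)(nΣy²−(Σy)²)]
  nΣx²−(Σx)² = 6·145 − 625 = 245;  nΣy²−(Σy)² = 6·24587 − 25281 = 122241
  √(245·122241) = √29949045 = 5472.5721
r = 3855 / 5472.5721 = 0.7044
t = r·√(n−2)/√(1−r²) = 0.7044·√4 / √(1−0.496179) = 1.408800 / 0.709803 = 1.985

1.985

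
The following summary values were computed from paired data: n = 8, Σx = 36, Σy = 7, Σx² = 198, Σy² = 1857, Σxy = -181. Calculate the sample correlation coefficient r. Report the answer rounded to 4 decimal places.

-0.8232

Numerator: nΣxy − (Σx)(Σy) = 8·(-181) − (36)(7) = -1700
Denominator: √[(nΣx²−(Σx)²)(nΣy²−(Σy)²)]
  nΣx²−(Σx)² = 8·198 − 1296 = 288;  nΣy²−(Σy)² = 8·1857 − 49 = 14807
  √(288·14807) = √4264416 = 2065.0462
r = -1700 / 2065.0462 = -0.8232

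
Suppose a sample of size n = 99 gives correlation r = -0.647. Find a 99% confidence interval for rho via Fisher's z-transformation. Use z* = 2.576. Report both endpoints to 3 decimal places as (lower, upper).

Fisher z: z_r = atanh(r) = ½·ln((1+(-0.647))/(1−(-0.647))) = -0.770121
SE(z) = 1/√(n−3) = 1/√96 = 0.102062
99% ⇒ z* = 2.576; margin = 2.576·0.102062 = 0.262912
CI on z-scale: (-1.033033, -0.507209)
Back-transform: tanh(-1.033033) = -0.775122, tanh(-0.507209) = -0.467768

(-0.775, -0.468)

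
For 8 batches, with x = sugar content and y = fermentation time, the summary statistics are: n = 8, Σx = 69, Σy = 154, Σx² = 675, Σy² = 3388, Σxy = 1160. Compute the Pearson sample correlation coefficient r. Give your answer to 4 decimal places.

-0.9148

Numerator: nΣxy − (Σx)(Σy) = 8·1160 − (69)(154) = -1346
Denominator: √[(nΣx²−(Σx)²)(nΣy²−(Σy)²)]
  nΣx²−(Σx)² = 8·675 − 4761 = 639;  nΣy²−(Σy)² = 8·3388 − 23716 = 3388
  √(639·3388) = √2164932 = 1471.3708
r = -1346 / 1471.3708 = -0.9148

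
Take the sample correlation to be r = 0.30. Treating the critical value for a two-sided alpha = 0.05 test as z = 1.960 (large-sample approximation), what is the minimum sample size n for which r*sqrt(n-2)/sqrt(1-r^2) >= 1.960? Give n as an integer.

41

Need r·√(n−2)/√(1−r²) ≥ 1.960
√(n−2) ≥ 1.960·√(1−0.0900) / 0.30 = 1.960·0.953939 / 0.30 = 6.2324
n−2 ≥ 38.8428  ⇒  n ≥ 40.8428
Smallest integer n = 41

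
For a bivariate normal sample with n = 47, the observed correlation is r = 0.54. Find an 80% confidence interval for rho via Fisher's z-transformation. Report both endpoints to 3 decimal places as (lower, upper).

Fisher z: z_r = atanh(r) = ½·ln((1+0.54)/(1−0.54)) = 0.604156
SE(z) = 1/√(n−3) = 1/√44 = 0.150756
80% ⇒ z* = 1.282; margin = 1.282·0.150756 = 0.193269
CI on z-scale: (0.410887, 0.797425)
Back-transform: tanh(0.410887) = 0.389226, tanh(0.797425) = 0.662595

(0.389, 0.663)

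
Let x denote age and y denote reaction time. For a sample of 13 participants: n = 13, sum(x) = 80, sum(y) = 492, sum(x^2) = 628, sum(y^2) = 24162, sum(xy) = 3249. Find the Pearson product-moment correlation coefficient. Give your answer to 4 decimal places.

0.2552

Numerator: nΣxy − (Σx)(Σy) = 13·3249 − (80)(492) = 2877
Denominator: √[(nΣx²−(Σx)²)(nΣy²−(Σy)²)]
  nΣx²−(Σx)² = 13·628 − 6400 = 1764;  nΣy²−(Σy)² = 13·24162 − 242064 = 72042
  √(1764·72042) = √127082088 = 11273.0691
r = 2877 / 11273.0691 = 0.2552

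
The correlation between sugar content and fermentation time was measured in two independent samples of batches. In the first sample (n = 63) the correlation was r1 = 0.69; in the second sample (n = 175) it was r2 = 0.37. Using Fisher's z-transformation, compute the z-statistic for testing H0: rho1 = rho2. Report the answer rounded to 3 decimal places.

Fisher z-transforms: z1 = atanh(0.69) = 0.847956, z2 = atanh(0.37) = 0.388423; difference d = 0.459533
Var(d) = 1/60 + 1/172 = 0.0166667 + 0.0058140 = 0.0224807
z = d/√Var(d) = 0.459533 / √0.0224807 = 0.459533 / 0.149936 = 3.065

3.065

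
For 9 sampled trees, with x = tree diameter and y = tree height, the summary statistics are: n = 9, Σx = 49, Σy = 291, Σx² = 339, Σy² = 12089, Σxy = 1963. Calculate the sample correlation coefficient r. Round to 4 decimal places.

0.8607

S_xy = nΣxy − ΣxΣy = 9·1963 − 49·291 = 17667 − 14259 = 3408
S_xx = nΣx² − (Σx)² = 9·339 − 49² = 3051 − 2401 = 650
S_yy = nΣy² − (Σy)² = 9·12089 − 291² = 108801 − 84681 = 24120
r = S_xy / √(S_xx·S_yy) = 3408 / √(650·24120) = 3408 / √15678000 = 3408 / 3959.5454 = 0.8607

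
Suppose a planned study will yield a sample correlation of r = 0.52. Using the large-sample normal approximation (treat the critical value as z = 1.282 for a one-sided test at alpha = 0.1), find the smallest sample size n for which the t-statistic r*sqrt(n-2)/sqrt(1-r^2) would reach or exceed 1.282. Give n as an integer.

7

Need r·√(n−2)/√(1−r²) ≥ 1.282
√(n−2) ≥ 1.282·√(1−0.2704) / 0.52 = 1.282·0.854166 / 0.52 = 2.1058
n−2 ≥ 4.4344  ⇒  n ≥ 6.4344
Smallest integer n = 7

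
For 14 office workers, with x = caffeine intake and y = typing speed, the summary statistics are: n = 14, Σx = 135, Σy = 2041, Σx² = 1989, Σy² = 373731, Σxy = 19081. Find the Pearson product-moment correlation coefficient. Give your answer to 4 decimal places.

S_xy = nΣxy − ΣxΣy = 14·19081 − 135·2041 = 267134 − 275535 = -8401
S_xx = nΣx² − (Σx)² = 14·1989 − 135² = 27846 − 18225 = 9621
S_yy = nΣy² − (Σy)² = 14·373731 − 2041² = 5232234 − 4165681 = 1066553
r = S_xy / √(S_xx·S_yy) = -8401 / √(9621·1066553) = -8401 / √10261306413 = -8401 / 101298.1067 = -0.0829

-0.0829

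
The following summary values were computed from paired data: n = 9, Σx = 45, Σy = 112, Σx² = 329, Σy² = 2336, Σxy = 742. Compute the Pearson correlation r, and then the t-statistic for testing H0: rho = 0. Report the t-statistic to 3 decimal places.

1.891

S_xy = nΣxy − ΣxΣy = 9·742 − 45·112 = 6678 − 5040 = 1638
S_xx = nΣx² − (Σx)² = 9·329 − 45² = 2961 − 2025 = 936
S_yy = nΣy² − (Σy)² = 9·2336 − 112² = 21024 − 12544 = 8480
r = S_xy / √(S_xx·S_yy) = 1638 / √(936·8480) = 1638 / √7937280 = 1638 / 2817.3179 = 0.5814
t = r·√(n−2)/√(1−r²) = 0.5814·√7 / √(1−0.338026) = 1.538240 / 0.813618 = 1.891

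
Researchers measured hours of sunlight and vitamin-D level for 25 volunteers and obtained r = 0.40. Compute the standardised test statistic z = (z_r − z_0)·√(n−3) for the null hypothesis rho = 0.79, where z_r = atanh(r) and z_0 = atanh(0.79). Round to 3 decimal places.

z_r = atanh(0.40) = 0.423649,  z_0 = atanh(0.79) = 1.071432
SE = 1/√(n−3) = 1/√22 = 0.213201
z = (z_r − z_0)/SE = (0.423649 − 1.071432) / 0.213201 = -0.647783 / 0.213201 = -3.038

-3.038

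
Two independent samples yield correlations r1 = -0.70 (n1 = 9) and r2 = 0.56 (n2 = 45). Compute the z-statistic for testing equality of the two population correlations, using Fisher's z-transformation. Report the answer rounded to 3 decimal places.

-3.437

z1 = atanh(-0.70) = -0.867301,  z2 = atanh(0.56) = 0.632833
SE = √(1/(n1−3) + 1/(n2−3)) = √(1/6 + 1/42) = √(0.1666667 + 0.0238095) = √0.1904762 = 0.436436
z = (z1 − z2)/SE = (-0.867301 − 0.632833) / 0.436436 = -1.500134 / 0.436436 = -3.437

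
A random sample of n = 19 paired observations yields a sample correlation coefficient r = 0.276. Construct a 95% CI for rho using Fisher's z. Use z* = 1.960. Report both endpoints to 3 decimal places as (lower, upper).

(-0.204, 0.649)

Fisher z: z_r = atanh(r) = ½·ln((1+0.276)/(1−0.276)) = 0.283347
SE(z) = 1/√(n−3) = 1/√16 = 0.250000
95% ⇒ z* = 1.960; margin = 1.960·0.250000 = 0.490000
CI on z-scale: (-0.206653, 0.773347)
Back-transform: tanh(-0.206653) = -0.203761, tanh(0.773347) = 0.648871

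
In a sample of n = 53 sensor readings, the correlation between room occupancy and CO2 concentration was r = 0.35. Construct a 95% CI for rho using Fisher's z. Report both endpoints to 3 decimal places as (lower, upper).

(0.088, 0.567)

z_r = atanh(0.35) = 0.365444;  SE = 1/√(n−3) = 1/√50 = 0.141421
z-limits: 0.365444 ± 1.960·0.141421 = 0.365444 ± 0.277185 = [0.088259, 0.642629]
ρ-limits: (tanh 0.088259, tanh 0.642629) = (0.088, 0.567)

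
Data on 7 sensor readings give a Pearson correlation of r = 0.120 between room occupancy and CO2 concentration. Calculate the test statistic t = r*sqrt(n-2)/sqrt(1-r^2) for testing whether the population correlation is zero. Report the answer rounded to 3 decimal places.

0.270

1 − r² = 1 − 0.014400 = 0.985600;  √(1−r²) = 0.992774
√(n−2) = √5 = 2.236068
t = r·√(n−2)/√(1−r²) = 0.120 · 2.236068 / 0.992774 = 0.270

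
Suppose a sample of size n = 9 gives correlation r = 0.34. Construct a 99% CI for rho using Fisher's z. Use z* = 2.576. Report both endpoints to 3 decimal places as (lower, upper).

Fisher z: z_r = atanh(r) = ½·ln((1+0.34)/(1−0.34)) = 0.354093
SE(z) = 1/√(n−3) = 1/√6 = 0.408248
99% ⇒ z* = 2.576; margin = 2.576·0.408248 = 1.051647
CI on z-scale: (-0.697554, 1.405740)
Back-transform: tanh(-0.697554) = -0.602813, tanh(1.405740) = 0.886586

(-0.603, 0.887)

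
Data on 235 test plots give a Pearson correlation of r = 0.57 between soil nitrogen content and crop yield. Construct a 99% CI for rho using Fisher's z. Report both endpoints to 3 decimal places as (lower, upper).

(0.445, 0.673)

z_r = atanh(0.57) = 0.647523;  SE = 1/√(n−3) = 1/√232 = 0.065653
z-limits: 0.647523 ± 2.576·0.065653 = 0.647523 ± 0.169122 = [0.478401, 0.816645]
ρ-limits: (tanh 0.478401, tanh 0.816645) = (0.445, 0.673)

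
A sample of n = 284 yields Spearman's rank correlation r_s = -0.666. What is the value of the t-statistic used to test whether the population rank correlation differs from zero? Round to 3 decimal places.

-14.993

1 − r_s² = 1 − 0.443556 = 0.556444;  √(1−r_s²) = 0.745952
√(n−2) = √282 = 16.792856
t = r_s·√(n−2)/√(1−r_s²) = -0.666 · 16.792856 / 0.745952 = -14.993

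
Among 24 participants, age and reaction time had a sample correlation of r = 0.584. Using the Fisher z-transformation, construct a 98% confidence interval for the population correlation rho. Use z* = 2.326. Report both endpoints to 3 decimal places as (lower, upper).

(0.160, 0.826)

Fisher z: z_r = atanh(r) = ½·ln((1+0.584)/(1−0.584)) = 0.668512
SE(z) = 1/√(n−3) = 1/√21 = 0.218218
98% ⇒ z* = 2.326; margin = 2.326·0.218218 = 0.507575
CI on z-scale: (0.160937, 1.176087)
Back-transform: tanh(0.160937) = 0.159562, tanh(1.176087) = 0.826214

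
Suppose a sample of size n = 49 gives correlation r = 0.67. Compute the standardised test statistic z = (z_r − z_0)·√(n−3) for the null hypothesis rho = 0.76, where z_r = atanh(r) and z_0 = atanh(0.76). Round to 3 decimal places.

-1.258

z_r = atanh(0.67) = 0.810743,  z_0 = atanh(0.76) = 0.996215
SE = 1/√(n−3) = 1/√46 = 0.147442
z = (z_r − z_0)/SE = (0.810743 − 0.996215) / 0.147442 = -0.185472 / 0.147442 = -1.258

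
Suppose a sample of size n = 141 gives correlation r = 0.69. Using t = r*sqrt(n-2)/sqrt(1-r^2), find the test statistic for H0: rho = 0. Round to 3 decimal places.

t = r·√(n−2) / √(1−r²) with r = 0.69, n = 141
  = 0.69·√139 / √(1 − 0.4761)
  = 0.69·11.789826 / 0.723809
  = 8.134980 / 0.723809 = 11.239

11.239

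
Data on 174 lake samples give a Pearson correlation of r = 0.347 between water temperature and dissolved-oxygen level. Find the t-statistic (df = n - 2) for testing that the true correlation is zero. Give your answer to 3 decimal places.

t = r·√(n−2) / √(1−r²) with r = 0.347, n = 174
  = 0.347·√172 / √(1 − 0.120409)
  = 0.347·13.114877 / 0.937865
  = 4.550862 / 0.937865 = 4.852

4.852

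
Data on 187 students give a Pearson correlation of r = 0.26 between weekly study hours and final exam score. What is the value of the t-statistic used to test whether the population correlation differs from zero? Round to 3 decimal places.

3.662

t = r·√(n−2) / √(1−r²) with r = 0.26, n = 187
  = 0.26·√185 / √(1 − 0.0676)
  = 0.26·13.601471 / 0.965609
  = 3.536382 / 0.965609 = 3.662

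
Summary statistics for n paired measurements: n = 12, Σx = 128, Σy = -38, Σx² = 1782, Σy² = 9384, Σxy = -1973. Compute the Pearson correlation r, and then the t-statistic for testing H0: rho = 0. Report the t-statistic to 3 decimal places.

-4.186

S_xy = nΣxy − ΣxΣy = 12·(-1973) − 128·(-38) = -23676 − (-4864) = -18812
S_xx = nΣx² − (Σx)² = 12·1782 − 128² = 21384 − 16384 = 5000
S_yy = nΣy² − (Σy)² = 12·9384 − (-38)² = 112608 − 1444 = 111164
r = S_xy / √(S_xx·S_yy) = -18812 / √(5000·111164) = -18812 / √555820000 = -18812 / 23575.8351 = -0.7979
t = r·√(n−2)/√(1−r²) = -0.7979·√10 / √(1−0.636644) = -2.523181 / 0.602790 = -4.186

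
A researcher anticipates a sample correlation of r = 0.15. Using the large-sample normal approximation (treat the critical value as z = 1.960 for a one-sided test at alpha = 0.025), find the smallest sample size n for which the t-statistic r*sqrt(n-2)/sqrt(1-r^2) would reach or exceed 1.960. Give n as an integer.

169

r√(n−2)/√(1−r²) ≥ 1.960  ⇔  n−2 ≥ (1.960)²·(1−r²)/r²
(1−r²)/r² = (1−0.0225)/0.0225 = 43.4444
n ≥ 2 + 3.8416·43.4444 = 2 + 166.8960 = 168.8960
⌈168.8960⌉ = 169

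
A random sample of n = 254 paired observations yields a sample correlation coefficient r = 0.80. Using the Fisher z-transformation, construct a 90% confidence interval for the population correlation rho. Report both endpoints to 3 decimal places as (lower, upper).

z_r = atanh(0.80) = 1.098612;  SE = 1/√(n−3) = 1/√251 = 0.063119
z-limits: 1.098612 ± 1.645·0.063119 = 1.098612 ± 0.103831 = [0.994781, 1.202443]
ρ-limits: (tanh 0.994781, tanh 1.202443) = (0.759, 0.834)

(0.759, 0.834)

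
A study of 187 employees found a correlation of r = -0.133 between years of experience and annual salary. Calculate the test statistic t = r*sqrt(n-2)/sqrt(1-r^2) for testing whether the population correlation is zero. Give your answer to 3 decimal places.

t = r·√(n−2) / √(1−r²) with r = -0.133, n = 187
  = -0.133·√185 / √(1 − 0.017689)
  = -0.133·13.601471 / 0.991116
  = -1.808996 / 0.991116 = -1.825

-1.825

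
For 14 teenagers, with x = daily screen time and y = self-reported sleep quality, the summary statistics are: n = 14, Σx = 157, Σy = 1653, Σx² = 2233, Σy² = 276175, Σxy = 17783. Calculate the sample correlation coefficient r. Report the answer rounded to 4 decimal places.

-0.1219

S_xy = nΣxy − ΣxΣy = 14·17783 − 157·1653 = 248962 − 259521 = -10559
S_xx = nΣx² − (Σx)² = 14·2233 − 157² = 31262 − 24649 = 6613
S_yy = nΣy² − (Σy)² = 14·276175 − 1653² = 3866450 − 2732409 = 1134041
r = S_xy / √(S_xx·S_yy) = -10559 / √(6613·1134041) = -10559 / √7499413133 = -10559 / 86599.1520 = -0.1219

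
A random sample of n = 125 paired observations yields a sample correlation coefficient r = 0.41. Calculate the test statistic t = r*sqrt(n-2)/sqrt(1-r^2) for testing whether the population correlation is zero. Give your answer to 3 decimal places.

4.985

t = r·√(n−2) / √(1−r²) with r = 0.41, n = 125
  = 0.41·√123 / √(1 − 0.1681)
  = 0.41·11.090537 / 0.912086
  = 4.547120 / 0.912086 = 4.985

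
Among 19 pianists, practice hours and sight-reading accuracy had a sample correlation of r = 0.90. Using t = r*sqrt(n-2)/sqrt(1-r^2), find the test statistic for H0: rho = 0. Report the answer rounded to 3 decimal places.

8.513

1 − r² = 1 − 0.8100 = 0.1900;  √(1−r²) = 0.435890
√(n−2) = √17 = 4.123106
t = r·√(n−2)/√(1−r²) = 0.90 · 4.123106 / 0.435890 = 8.513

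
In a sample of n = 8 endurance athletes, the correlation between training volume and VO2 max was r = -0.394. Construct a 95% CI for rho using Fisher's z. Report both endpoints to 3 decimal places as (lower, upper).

(-0.860, 0.430)

z_r = atanh(-0.394) = -0.416526;  SE = 1/√(n−3) = 1/√5 = 0.447214
z-limits: -0.416526 ± 1.960·0.447214 = -0.416526 ± 0.876539 = [-1.293065, 0.460013]
ρ-limits: (tanh -1.293065, tanh 0.460013) = (-0.860, 0.430)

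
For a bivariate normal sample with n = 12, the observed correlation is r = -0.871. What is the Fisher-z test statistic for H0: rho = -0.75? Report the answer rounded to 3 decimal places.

-1.093

z_r = atanh(-0.871) = -1.337208,  z_0 = atanh(-0.75) = -0.972955
SE = 1/√(n−3) = 1/√9 = 0.333333
z = (z_r − z_0)/SE = (-1.337208 − (-0.972955)) / 0.333333 = -0.364253 / 0.333333 = -1.093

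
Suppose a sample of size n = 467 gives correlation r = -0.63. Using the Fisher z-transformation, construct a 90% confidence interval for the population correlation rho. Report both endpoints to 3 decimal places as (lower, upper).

z_r = atanh(-0.63) = -0.741416;  SE = 1/√(n−3) = 1/√464 = 0.046424
z-limits: -0.741416 ± 1.645·0.046424 = -0.741416 ± 0.076367 = [-0.817783, -0.665049]
ρ-limits: (tanh -0.817783, tanh -0.665049) = (-0.674, -0.582)

(-0.674, -0.582)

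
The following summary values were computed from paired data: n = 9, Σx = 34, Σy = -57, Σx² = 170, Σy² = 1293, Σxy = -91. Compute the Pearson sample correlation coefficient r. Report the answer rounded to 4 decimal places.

0.6318

Numerator: nΣxy − (Σx)(Σy) = 9·(-91) − (34)(-57) = 1119
Denominator: √[(nΣx²−(Σx)²)(nΣy²−(Σy)²)]
  nΣx²−(Σx)² = 9·170 − 1156 = 374;  nΣy²−(Σy)² = 9·1293 − 3249 = 8388
  √(374·8388) = √3137112 = 1771.1894
r = 1119 / 1771.1894 = 0.6318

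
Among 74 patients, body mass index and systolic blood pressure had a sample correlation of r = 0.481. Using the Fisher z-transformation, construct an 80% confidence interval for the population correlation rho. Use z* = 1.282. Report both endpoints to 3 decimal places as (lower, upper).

(0.356, 0.589)

Fisher z: z_r = atanh(r) = ½·ln((1+0.481)/(1−0.481)) = 0.524284
SE(z) = 1/√(n−3) = 1/√71 = 0.118678
80% ⇒ z* = 1.282; margin = 1.282·0.118678 = 0.152145
CI on z-scale: (0.372139, 0.676429)
Back-transform: tanh(0.372139) = 0.355861, tanh(0.676429) = 0.589193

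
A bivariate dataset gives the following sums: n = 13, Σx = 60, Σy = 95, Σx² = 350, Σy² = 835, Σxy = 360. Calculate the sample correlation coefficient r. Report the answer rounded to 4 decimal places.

-0.7736

S_xy = nΣxy − ΣxΣy = 13·360 − 60·95 = 4680 − 5700 = -1020
S_xx = nΣx² − (Σx)² = 13·350 − 60² = 4550 − 3600 = 950
S_yy = nΣy² − (Σy)² = 13·835 − 95² = 10855 − 9025 = 1830
r = S_xy / √(S_xx·S_yy) = -1020 / √(950·1830) = -1020 / √1738500 = -1020 / 1318.5219 = -0.7736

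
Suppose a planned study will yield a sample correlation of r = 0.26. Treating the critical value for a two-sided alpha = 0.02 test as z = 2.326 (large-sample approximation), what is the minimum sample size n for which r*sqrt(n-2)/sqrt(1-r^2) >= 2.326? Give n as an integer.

Need r·√(n−2)/√(1−r²) ≥ 2.326
√(n−2) ≥ 2.326·√(1−0.0676) / 0.26 = 2.326·0.965609 / 0.26 = 8.6385
n−2 ≥ 74.6237  ⇒  n ≥ 76.6237
Smallest integer n = 77

77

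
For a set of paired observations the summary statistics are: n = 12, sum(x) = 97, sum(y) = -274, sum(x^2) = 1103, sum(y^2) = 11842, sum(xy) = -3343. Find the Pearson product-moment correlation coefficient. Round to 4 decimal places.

-0.8453

Numerator: nΣxy − (Σx)(Σy) = 12·(-3343) − (97)(-274) = -13538
Denominator: √[(nΣx²−(Σx)²)(nΣy²−(Σy)²)]
  nΣx²−(Σx)² = 12·1103 − 9409 = 3827;  nΣy²−(Σy)² = 12·11842 − 75076 = 67028
  √(3827·67028) = √256516156 = 16016.1218
r = -13538 / 16016.1218 = -0.8453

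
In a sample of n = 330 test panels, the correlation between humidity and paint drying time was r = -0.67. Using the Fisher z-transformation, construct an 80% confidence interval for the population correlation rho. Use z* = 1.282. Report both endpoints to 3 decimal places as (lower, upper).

Fisher z: z_r = atanh(r) = ½·ln((1+(-0.67))/(1−(-0.67))) = -0.810743
SE(z) = 1/√(n−3) = 1/√327 = 0.055300
80% ⇒ z* = 1.282; margin = 1.282·0.055300 = 0.070895
CI on z-scale: (-0.881638, -0.739848)
Back-transform: tanh(-0.881638) = -0.707239, tanh(-0.739848) = -0.629053

(-0.707, -0.629)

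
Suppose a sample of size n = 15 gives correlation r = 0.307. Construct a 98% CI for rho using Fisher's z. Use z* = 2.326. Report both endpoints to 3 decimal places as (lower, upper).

(-0.340, 0.757)

Fisher z: z_r = atanh(r) = ½·ln((1+0.307)/(1−0.307)) = 0.317230
SE(z) = 1/√(n−3) = 1/√12 = 0.288675
98% ⇒ z* = 2.326; margin = 2.326·0.288675 = 0.671458
CI on z-scale: (-0.354228, 0.988688)
Back-transform: tanh(-0.354228) = -0.340120, tanh(0.988688) = 0.756802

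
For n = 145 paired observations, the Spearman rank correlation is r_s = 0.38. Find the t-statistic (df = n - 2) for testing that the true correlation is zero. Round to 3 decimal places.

4.913

1 − r_s² = 1 − 0.1444 = 0.8556;  √(1−r_s²) = 0.924986
√(n−2) = √143 = 11.958261
t = r_s·√(n−2)/√(1−r_s²) = 0.38 · 11.958261 / 0.924986 = 4.913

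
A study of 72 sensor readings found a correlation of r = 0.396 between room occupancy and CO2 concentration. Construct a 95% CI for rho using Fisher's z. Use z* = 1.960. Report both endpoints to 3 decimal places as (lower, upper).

(0.181, 0.575)

z_r = atanh(0.396) = 0.418896;  SE = 1/√(n−3) = 1/√69 = 0.120386
z-limits: 0.418896 ± 1.960·0.120386 = 0.418896 ± 0.235957 = [0.182939, 0.654853]
ρ-limits: (tanh 0.182939, tanh 0.654853) = (0.181, 0.575)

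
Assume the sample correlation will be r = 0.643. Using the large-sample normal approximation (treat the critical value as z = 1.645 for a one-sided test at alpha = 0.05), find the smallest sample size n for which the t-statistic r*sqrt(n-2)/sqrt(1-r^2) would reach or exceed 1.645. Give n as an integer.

r√(n−2)/√(1−r²) ≥ 1.645  ⇔  n−2 ≥ (1.645)²·(1−r²)/r²
(1−r²)/r² = (1−0.413449)/0.413449 = 1.4187
n ≥ 2 + 2.706025·1.4187 = 2 + 3.8390 = 5.8390
⌈5.8390⌉ = 6

6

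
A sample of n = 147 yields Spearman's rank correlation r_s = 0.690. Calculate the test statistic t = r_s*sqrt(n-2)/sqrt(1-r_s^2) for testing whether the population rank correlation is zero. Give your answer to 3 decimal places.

1 − r_s² = 1 − 0.476100 = 0.523900;  √(1−r_s²) = 0.723809
√(n−2) = √145 = 12.041595
t = r_s·√(n−2)/√(1−r_s²) = 0.690 · 12.041595 / 0.723809 = 11.479

11.479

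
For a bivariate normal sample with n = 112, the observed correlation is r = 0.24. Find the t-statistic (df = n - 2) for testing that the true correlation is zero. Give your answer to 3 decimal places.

2.593

t = r·√(n−2) / √(1−r²) with r = 0.24, n = 112
  = 0.24·√110 / √(1 − 0.0576)
  = 0.24·10.488088 / 0.970773
  = 2.517141 / 0.970773 = 2.593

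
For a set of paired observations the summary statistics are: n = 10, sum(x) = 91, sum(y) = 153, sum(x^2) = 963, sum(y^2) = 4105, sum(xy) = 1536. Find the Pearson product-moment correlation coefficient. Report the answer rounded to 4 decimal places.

0.2946

S_xy = nΣxy − ΣxΣy = 10·1536 − 91·153 = 15360 − 13923 = 1437
S_xx = nΣx² − (Σx)² = 10·963 − 91² = 9630 − 8281 = 1349
S_yy = nΣy² − (Σy)² = 10·4105 − 153² = 41050 − 23409 = 17641
r = S_xy / √(S_xx·S_yy) = 1437 / √(1349·17641) = 1437 / √23797709 = 1437 / 4878.2896 = 0.2946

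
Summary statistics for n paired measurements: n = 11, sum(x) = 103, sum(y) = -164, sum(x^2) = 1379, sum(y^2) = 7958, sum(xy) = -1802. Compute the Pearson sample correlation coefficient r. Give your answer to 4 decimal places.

-0.1762

Numerator: nΣxy − (Σx)(Σy) = 11·(-1802) − (103)(-164) = -2930
Denominator: √[(nΣx²−(Σx)²)(nΣy²−(Σy)²)]
  nΣx²−(Σx)² = 11·1379 − 10609 = 4560;  nΣy²−(Σy)² = 11·7958 − 26896 = 60642
  √(4560·60642) = √276527520 = 16629.1166
r = -2930 / 16629.1166 = -0.1762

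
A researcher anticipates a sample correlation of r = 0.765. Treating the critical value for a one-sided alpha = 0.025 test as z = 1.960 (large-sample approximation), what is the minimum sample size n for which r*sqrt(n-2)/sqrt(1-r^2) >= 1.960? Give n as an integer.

5

r√(n−2)/√(1−r²) ≥ 1.960  ⇔  n−2 ≥ (1.960)²·(1−r²)/r²
(1−r²)/r² = (1−0.585225)/0.585225 = 0.7087
n ≥ 2 + 3.8416·0.7087 = 2 + 2.7225 = 4.7225
⌈4.7225⌉ = 5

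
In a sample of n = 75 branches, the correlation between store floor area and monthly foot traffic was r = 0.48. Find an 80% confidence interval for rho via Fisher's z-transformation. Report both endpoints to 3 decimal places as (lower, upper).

(0.356, 0.588)

Fisher z: z_r = atanh(r) = ½·ln((1+0.48)/(1−0.48)) = 0.522984
SE(z) = 1/√(n−3) = 1/√72 = 0.117851
80% ⇒ z* = 1.282; margin = 1.282·0.117851 = 0.151085
CI on z-scale: (0.371899, 0.674069)
Back-transform: tanh(0.371899) = 0.355652, tanh(0.674069) = 0.587650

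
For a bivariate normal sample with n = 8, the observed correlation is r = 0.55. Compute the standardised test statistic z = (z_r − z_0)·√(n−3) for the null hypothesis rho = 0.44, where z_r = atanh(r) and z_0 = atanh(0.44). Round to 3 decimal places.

0.327

z_r = atanh(0.55) = 0.618381,  z_0 = atanh(0.44) = 0.472231
SE = 1/√(n−3) = 1/√5 = 0.447214
z = (z_r − z_0)/SE = (0.618381 − 0.472231) / 0.447214 = 0.146150 / 0.447214 = 0.327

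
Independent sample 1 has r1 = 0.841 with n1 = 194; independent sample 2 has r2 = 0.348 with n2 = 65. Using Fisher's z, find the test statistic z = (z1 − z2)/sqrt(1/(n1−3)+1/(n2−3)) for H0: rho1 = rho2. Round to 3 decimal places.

5.893

Fisher z-transforms: z1 = atanh(0.841) = 1.224580, z2 = atanh(0.348) = 0.363166; difference d = 0.861414
Var(d) = 1/191 + 1/62 = 0.0052356 + 0.0161290 = 0.0213646
z = d/√Var(d) = 0.861414 / √0.0213646 = 0.861414 / 0.146166 = 5.893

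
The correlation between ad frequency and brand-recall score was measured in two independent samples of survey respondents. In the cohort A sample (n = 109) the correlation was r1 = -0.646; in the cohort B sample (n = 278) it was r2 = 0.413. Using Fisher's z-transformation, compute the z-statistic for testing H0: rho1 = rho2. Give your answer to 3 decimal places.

z1 = atanh(-0.646) = -0.768403,  z2 = atanh(0.413) = 0.439223
SE = √(1/(n1−3) + 1/(n2−3)) = √(1/106 + 1/275) = √(0.0094340 + 0.0036364) = √0.0130704 = 0.114326
z = (z1 − z2)/SE = (-0.768403 − 0.439223) / 0.114326 = -1.207626 / 0.114326 = -10.563

-10.563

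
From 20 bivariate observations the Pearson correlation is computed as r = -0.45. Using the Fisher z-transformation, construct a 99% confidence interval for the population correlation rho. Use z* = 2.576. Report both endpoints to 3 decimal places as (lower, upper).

(-0.804, 0.139)

Fisher z: z_r = atanh(r) = ½·ln((1+(-0.45))/(1−(-0.45))) = -0.484700
SE(z) = 1/√(n−3) = 1/√17 = 0.242536
99% ⇒ z* = 2.576; margin = 2.576·0.242536 = 0.624773
CI on z-scale: (-1.109473, 0.140073)
Back-transform: tanh(-1.109473) = -0.803876, tanh(0.140073) = 0.139164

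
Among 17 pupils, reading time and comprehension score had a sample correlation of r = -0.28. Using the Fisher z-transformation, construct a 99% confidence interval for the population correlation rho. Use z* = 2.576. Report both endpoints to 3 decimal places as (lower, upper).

Fisher z: z_r = atanh(r) = ½·ln((1+(-0.28))/(1−(-0.28))) = -0.287682
SE(z) = 1/√(n−3) = 1/√14 = 0.267261
99% ⇒ z* = 2.576; margin = 2.576·0.267261 = 0.688464
CI on z-scale: (-0.976146, 0.400782)
Back-transform: tanh(-0.976146) = -0.751393, tanh(0.400782) = 0.380618

(-0.751, 0.381)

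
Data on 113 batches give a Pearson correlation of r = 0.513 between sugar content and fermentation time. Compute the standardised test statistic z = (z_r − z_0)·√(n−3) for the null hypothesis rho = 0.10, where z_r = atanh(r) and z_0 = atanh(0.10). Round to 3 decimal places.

Fisher z: atanh(0.513) = 0.566793, atanh(0.10) = 0.100335
z = (z_r − z_0)·√(n−3) = (0.566793 − 0.100335)·√110 = 0.466458 · 10.488088 = 4.892

4.892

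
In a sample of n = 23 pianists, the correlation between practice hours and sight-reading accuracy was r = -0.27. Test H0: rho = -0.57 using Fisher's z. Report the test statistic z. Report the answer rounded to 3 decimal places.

z_r = atanh(-0.27) = -0.276864,  z_0 = atanh(-0.57) = -0.647523
SE = 1/√(n−3) = 1/√20 = 0.223607
z = (z_r − z_0)/SE = (-0.276864 − (-0.647523)) / 0.223607 = 0.370659 / 0.223607 = 1.658

1.658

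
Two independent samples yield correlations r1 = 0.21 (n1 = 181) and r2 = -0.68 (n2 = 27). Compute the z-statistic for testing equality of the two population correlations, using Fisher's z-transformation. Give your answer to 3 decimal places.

4.793

z1 = atanh(0.21) = 0.213171,  z2 = atanh(-0.68) = -0.829114
SE = √(1/(n1−3) + 1/(n2−3)) = √(1/178 + 1/24) = √(0.0056180 + 0.0416667) = √0.0472847 = 0.217450
z = (z1 − z2)/SE = (0.213171 − (-0.829114)) / 0.217450 = 1.042285 / 0.217450 = 4.793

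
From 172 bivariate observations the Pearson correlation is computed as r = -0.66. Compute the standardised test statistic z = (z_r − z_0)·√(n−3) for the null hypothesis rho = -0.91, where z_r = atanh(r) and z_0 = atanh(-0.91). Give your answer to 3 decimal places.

9.551

Fisher z: atanh(-0.66) = -0.792814, atanh(-0.91) = -1.527524
z = (z_r − z_0)·√(n−3) = (-0.792814 − (-1.527524))·√169 = 0.734710 · 13.000000 = 9.551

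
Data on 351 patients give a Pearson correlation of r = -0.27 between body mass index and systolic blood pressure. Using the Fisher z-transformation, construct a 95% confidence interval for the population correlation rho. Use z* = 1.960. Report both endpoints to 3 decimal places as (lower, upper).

(-0.364, -0.170)

Fisher z: z_r = atanh(r) = ½·ln((1+(-0.27))/(1−(-0.27))) = -0.276864
SE(z) = 1/√(n−3) = 1/√348 = 0.053606
95% ⇒ z* = 1.960; margin = 1.960·0.053606 = 0.105068
CI on z-scale: (-0.381932, -0.171796)
Back-transform: tanh(-0.381932) = -0.364384, tanh(-0.171796) = -0.170126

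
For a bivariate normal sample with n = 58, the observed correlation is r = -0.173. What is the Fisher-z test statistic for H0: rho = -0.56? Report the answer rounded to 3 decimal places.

3.397

Fisher z: atanh(-0.173) = -0.174758, atanh(-0.56) = -0.632833
z = (z_r − z_0)·√(n−3) = (-0.174758 − (-0.632833))·√55 = 0.458075 · 7.416198 = 3.397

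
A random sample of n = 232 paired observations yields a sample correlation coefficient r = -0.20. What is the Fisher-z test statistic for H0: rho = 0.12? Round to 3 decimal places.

Fisher z: atanh(-0.20) = -0.202733, atanh(0.12) = 0.120581
z = (z_r − z_0)·√(n−3) = (-0.202733 − 0.120581)·√229 = -0.323314 · 15.132746 = -4.893

-4.893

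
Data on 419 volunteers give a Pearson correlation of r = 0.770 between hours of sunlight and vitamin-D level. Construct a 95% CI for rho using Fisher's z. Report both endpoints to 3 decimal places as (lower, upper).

(0.728, 0.806)

z_r = atanh(0.770) = 1.020328;  SE = 1/√(n−3) = 1/√416 = 0.049029
z-limits: 1.020328 ± 1.960·0.049029 = 1.020328 ± 0.096097 = [0.924231, 1.116425]
ρ-limits: (tanh 0.924231, tanh 1.116425) = (0.728, 0.806)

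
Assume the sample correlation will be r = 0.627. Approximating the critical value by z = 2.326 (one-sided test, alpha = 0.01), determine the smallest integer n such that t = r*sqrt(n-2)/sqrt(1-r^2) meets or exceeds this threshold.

r√(n−2)/√(1−r²) ≥ 2.326  ⇔  n−2 ≥ (2.326)²·(1−r²)/r²
(1−r²)/r² = (1−0.393129)/0.393129 = 1.5437
n ≥ 2 + 5.410276·1.5437 = 2 + 8.3518 = 10.3518
⌈10.3518⌉ = 11

11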